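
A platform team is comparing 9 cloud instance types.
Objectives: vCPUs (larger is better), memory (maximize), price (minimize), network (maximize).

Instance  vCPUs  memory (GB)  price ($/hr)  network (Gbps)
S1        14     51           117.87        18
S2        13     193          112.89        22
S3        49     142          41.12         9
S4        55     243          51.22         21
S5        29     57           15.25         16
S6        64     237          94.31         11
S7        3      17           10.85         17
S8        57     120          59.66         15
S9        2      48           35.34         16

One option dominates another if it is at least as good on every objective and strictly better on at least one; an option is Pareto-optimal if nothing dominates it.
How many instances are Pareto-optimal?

7

S1: dominated by S4 (vCPUs 55≥14, memory 243≥51, price 51.22≤117.87, network 21≥18).
S2: not dominated (best network).
S3: not dominated.
S4: not dominated (best memory).
S5: not dominated.
S6: not dominated (best vCPUs).
S7: not dominated (best price).
S8: not dominated.
S9: dominated by S5 (vCPUs 29≥2, memory 57≥48, price 15.25≤35.34, network 16≥16).
Pareto-optimal: S2, S3, S4, S5, S6, S7, S8 → 7.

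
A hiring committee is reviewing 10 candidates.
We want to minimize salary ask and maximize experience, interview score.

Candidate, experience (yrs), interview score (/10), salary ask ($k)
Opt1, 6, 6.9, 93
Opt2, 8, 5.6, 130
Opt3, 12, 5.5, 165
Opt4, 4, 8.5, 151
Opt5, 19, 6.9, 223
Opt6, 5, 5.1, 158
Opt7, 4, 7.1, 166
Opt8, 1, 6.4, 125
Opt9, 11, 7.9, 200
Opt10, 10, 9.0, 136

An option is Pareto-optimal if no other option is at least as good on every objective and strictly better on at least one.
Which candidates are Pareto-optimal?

Opt1: not dominated (best salary ask).
Opt2: not dominated.
Opt3: not dominated.
Opt4: dominated by Opt10 (experience 10≥4, interview score 9.0≥8.5, salary ask 136≤151).
Opt5: not dominated (best experience).
Opt6: dominated by Opt1 (experience 6≥5, interview score 6.9≥5.1, salary ask 93≤158).
Opt7: dominated by Opt4 (experience 4≥4, interview score 8.5≥7.1, salary ask 151≤166).
Opt8: dominated by Opt1 (experience 6≥1, interview score 6.9≥6.4, salary ask 93≤125).
Opt9: not dominated.
Opt10: not dominated (best interview score).

Opt1, Opt2, Opt3, Opt5, Opt9, Opt10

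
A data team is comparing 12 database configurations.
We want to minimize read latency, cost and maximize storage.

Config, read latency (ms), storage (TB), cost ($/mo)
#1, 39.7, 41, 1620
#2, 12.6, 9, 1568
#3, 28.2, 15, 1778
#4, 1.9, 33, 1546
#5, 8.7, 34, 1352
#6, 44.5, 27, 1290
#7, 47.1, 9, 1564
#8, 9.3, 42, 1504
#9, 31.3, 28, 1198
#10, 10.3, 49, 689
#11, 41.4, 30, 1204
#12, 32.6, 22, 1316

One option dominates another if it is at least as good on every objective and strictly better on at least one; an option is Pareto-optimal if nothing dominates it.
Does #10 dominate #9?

#10 vs #9: read latency 10.3≤31.3, storage 49≥28, cost 689≤1198 — #10 is at least as good on every objective with at least one strict improvement.

Yes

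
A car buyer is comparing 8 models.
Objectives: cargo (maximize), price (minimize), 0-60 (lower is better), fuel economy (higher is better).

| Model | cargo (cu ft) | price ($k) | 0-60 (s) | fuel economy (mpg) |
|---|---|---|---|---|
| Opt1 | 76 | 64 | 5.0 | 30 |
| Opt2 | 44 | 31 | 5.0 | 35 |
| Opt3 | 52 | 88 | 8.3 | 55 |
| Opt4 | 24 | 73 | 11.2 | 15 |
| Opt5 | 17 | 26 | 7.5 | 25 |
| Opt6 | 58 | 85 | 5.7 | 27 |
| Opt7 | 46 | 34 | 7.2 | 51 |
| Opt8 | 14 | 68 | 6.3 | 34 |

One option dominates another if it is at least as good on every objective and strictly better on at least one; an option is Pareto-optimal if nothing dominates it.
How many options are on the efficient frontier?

Opt1: not dominated (best cargo).
Opt2: not dominated.
Opt3: not dominated (best fuel economy).
Opt4: dominated by Opt1 (cargo 76≥24, price 64≤73, 0-60 5.0≤11.2, fuel economy 30≥15).
Opt5: not dominated (best price).
Opt6: dominated by Opt1 (cargo 76≥58, price 64≤85, 0-60 5.0≤5.7, fuel economy 30≥27).
Opt7: not dominated.
Opt8: dominated by Opt2 (cargo 44≥14, price 31≤68, 0-60 5.0≤6.3, fuel economy 35≥34).
Pareto-optimal: Opt1, Opt2, Opt3, Opt5, Opt7 → 5.

5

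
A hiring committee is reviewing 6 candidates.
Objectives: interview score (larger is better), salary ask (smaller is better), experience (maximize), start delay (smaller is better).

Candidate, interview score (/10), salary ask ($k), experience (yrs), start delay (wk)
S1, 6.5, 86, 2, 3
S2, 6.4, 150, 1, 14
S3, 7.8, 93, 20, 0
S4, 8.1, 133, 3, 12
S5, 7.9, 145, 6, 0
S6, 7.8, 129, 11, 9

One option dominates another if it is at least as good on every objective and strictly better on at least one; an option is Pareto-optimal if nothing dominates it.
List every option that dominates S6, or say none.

S3

S3: interview score 7.8≥7.8, salary ask 93≤129, experience 20≥11, start delay 0≤9 — dominates S6.
Others (S1, S2, S4, S5) are each worse than S6 on at least one objective.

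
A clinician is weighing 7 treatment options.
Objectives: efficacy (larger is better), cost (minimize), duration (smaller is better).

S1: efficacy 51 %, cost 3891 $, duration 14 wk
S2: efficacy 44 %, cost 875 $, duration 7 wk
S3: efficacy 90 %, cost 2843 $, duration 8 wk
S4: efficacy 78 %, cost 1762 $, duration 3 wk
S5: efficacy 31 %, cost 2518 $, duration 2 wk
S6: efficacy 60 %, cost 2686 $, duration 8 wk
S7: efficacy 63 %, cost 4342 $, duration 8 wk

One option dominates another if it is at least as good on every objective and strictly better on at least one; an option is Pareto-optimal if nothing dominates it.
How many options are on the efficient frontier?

4

S1: dominated by S3 (efficacy 90≥51, cost 2843≤3891, duration 8≤14).
S2: not dominated (best cost).
S3: not dominated (best efficacy).
S4: not dominated.
S5: not dominated (best duration).
S6: dominated by S4 (efficacy 78≥60, cost 1762≤2686, duration 3≤8).
S7: dominated by S3 (efficacy 90≥63, cost 2843≤4342, duration 8≤8).
Pareto-optimal: S2, S3, S4, S5 → 4.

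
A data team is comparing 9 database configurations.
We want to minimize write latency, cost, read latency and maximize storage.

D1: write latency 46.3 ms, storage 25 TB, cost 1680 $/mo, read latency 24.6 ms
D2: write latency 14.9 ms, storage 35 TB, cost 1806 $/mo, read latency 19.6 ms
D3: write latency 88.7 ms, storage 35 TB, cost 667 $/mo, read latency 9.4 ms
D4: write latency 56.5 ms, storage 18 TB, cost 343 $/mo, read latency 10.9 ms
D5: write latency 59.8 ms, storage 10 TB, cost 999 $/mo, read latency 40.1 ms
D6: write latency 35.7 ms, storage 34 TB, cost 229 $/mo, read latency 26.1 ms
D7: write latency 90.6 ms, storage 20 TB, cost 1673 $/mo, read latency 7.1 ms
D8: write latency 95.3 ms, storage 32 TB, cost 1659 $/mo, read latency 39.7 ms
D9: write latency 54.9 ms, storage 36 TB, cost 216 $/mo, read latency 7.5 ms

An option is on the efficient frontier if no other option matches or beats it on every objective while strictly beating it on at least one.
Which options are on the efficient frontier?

D1, D2, D6, D7, D9

D1: not dominated.
D2: not dominated (best write latency).
D3: dominated by D9 (write latency 54.9≤88.7, storage 36≥35, cost 216≤667, read latency 7.5≤9.4).
D4: dominated by D9 (write latency 54.9≤56.5, storage 36≥18, cost 216≤343, read latency 7.5≤10.9).
D5: dominated by D4 (write latency 56.5≤59.8, storage 18≥10, cost 343≤999, read latency 10.9≤40.1).
D6: not dominated.
D7: not dominated (best read latency).
D8: dominated by D3 (write latency 88.7≤95.3, storage 35≥32, cost 667≤1659, read latency 9.4≤39.7).
D9: not dominated (best storage).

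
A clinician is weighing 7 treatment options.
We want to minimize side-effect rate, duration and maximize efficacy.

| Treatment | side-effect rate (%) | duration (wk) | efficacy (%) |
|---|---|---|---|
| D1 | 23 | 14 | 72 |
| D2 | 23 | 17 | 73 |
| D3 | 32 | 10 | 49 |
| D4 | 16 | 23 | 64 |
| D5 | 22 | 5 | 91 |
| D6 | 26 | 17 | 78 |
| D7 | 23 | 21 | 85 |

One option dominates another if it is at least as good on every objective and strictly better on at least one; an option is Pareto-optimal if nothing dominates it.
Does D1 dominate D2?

No

D1 vs D2: D1 is worse on efficacy (72 vs 73), so it does not dominate D2.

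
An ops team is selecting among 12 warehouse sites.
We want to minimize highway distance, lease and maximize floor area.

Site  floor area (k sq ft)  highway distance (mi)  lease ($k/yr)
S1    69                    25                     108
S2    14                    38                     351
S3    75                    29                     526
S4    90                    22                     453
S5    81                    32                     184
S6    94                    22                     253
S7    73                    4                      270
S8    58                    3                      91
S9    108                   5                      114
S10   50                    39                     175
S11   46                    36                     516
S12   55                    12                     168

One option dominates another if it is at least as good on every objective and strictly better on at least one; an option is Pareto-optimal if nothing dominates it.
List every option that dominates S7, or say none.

none

S1: worse on floor area (69 vs 73).
S2: worse on floor area (14 vs 73).
S3: worse on highway distance (29 vs 4).
S4: worse on highway distance (22 vs 4).
S5: worse on highway distance (32 vs 4).
S6: worse on highway distance (22 vs 4).
S8: worse on floor area (58 vs 73).
S9: worse on highway distance (5 vs 4).
S10: worse on floor area (50 vs 73).
S11: worse on floor area (46 vs 73).
S12: worse on floor area (55 vs 73).
No option dominates S7.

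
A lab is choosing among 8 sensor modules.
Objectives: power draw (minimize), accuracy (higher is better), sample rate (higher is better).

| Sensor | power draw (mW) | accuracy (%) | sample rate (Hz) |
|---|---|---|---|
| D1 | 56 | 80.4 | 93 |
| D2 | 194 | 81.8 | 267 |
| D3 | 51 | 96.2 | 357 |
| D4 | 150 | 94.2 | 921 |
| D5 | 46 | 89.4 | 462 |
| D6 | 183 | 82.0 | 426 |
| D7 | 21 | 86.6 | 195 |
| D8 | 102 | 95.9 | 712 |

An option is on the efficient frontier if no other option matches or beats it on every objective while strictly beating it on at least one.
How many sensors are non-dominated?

5

D1: dominated by D3 (power draw 51≤56, accuracy 96.2≥80.4, sample rate 357≥93).
D2: dominated by D3 (power draw 51≤194, accuracy 96.2≥81.8, sample rate 357≥267).
D3: not dominated (best accuracy).
D4: not dominated (best sample rate).
D5: not dominated.
D6: dominated by D4 (power draw 150≤183, accuracy 94.2≥82.0, sample rate 921≥426).
D7: not dominated (best power draw).
D8: not dominated.
Pareto-optimal: D3, D4, D5, D7, D8 → 5.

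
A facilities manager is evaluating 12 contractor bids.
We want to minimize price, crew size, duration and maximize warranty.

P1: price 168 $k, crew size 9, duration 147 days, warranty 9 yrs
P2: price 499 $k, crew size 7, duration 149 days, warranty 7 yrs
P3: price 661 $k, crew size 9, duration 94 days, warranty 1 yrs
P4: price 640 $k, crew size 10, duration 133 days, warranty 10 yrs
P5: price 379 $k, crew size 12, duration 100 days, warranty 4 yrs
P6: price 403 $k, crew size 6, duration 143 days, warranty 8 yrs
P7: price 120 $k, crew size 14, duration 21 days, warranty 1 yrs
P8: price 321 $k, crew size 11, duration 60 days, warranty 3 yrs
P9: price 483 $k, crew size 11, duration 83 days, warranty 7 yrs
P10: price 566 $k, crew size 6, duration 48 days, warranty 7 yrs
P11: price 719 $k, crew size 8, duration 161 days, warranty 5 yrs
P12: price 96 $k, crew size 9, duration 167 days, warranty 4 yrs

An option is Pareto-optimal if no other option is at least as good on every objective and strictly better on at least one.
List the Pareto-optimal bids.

P1, P4, P5, P6, P7, P8, P9, P10, P12

P1: not dominated.
P2: dominated by P6 (price 403≤499, crew size 6≤7, duration 143≤149, warranty 8≥7).
P3: dominated by P10 (price 566≤661, crew size 6≤9, duration 48≤94, warranty 7≥1).
P4: not dominated (best warranty).
P5: not dominated.
P6: not dominated.
P7: not dominated (best duration).
P8: not dominated.
P9: not dominated.
P10: not dominated.
P11: dominated by P2 (price 499≤719, crew size 7≤8, duration 149≤161, warranty 7≥5).
P12: not dominated (best price).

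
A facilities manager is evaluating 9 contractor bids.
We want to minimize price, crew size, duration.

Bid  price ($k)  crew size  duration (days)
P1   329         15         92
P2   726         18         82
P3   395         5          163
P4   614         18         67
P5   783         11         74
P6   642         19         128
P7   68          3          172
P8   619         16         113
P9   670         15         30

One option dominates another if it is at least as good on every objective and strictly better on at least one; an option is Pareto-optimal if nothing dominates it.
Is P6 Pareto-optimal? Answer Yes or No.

No

P1 vs P6: price 329≤642, crew size 15≤19, duration 92≤128 — P1 is at least as good on every objective and strictly better on at least one, so P1 dominates P6.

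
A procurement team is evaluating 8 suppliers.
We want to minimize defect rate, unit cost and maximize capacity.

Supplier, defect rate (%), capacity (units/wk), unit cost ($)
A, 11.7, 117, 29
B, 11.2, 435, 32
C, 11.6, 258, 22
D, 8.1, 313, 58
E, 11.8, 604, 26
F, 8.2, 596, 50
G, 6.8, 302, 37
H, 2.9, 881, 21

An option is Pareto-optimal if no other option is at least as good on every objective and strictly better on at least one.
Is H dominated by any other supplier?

A: worse on defect rate (11.7 vs 2.9).
B: worse on defect rate (11.2 vs 2.9).
C: worse on defect rate (11.6 vs 2.9).
D: worse on defect rate (8.1 vs 2.9).
E: worse on defect rate (11.8 vs 2.9).
F: worse on defect rate (8.2 vs 2.9).
G: worse on defect rate (6.8 vs 2.9).
No option is at least as good as H on every objective and strictly better on one.

No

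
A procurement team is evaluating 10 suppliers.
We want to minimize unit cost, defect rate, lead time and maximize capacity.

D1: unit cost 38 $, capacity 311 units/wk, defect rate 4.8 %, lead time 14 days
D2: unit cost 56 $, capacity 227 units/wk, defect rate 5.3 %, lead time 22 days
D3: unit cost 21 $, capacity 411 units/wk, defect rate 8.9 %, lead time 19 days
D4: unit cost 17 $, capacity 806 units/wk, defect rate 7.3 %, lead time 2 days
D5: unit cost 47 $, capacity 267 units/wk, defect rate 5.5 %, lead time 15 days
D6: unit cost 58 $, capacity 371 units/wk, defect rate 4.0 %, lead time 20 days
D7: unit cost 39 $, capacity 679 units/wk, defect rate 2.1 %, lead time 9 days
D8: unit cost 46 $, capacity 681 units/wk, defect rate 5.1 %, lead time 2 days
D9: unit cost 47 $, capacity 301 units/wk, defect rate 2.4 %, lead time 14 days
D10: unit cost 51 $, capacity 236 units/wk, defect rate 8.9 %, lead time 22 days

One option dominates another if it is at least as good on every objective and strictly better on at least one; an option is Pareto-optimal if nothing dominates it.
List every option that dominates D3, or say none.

D4: unit cost 17≤21, capacity 806≥411, defect rate 7.3≤8.9, lead time 2≤19 — dominates D3.
Others (D1, D2, D5, D6, D7, D8, D9, D10) are each worse than D3 on at least one objective.

D4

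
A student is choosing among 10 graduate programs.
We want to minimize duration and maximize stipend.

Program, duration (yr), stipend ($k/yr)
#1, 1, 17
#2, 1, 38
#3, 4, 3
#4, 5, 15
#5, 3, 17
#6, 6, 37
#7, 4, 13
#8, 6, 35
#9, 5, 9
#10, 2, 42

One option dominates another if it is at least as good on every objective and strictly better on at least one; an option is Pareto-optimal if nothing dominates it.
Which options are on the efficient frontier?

#2, #10

#1: dominated by #2 (duration 1≤1, stipend 38≥17).
#2: not dominated.
#3: dominated by #1 (duration 1≤4, stipend 17≥3).
#4: dominated by #1 (duration 1≤5, stipend 17≥15).
#5: dominated by #1 (duration 1≤3, stipend 17≥17).
#6: dominated by #2 (duration 1≤6, stipend 38≥37).
#7: dominated by #1 (duration 1≤4, stipend 17≥13).
#8: dominated by #2 (duration 1≤6, stipend 38≥35).
#9: dominated by #1 (duration 1≤5, stipend 17≥9).
#10: not dominated (best stipend).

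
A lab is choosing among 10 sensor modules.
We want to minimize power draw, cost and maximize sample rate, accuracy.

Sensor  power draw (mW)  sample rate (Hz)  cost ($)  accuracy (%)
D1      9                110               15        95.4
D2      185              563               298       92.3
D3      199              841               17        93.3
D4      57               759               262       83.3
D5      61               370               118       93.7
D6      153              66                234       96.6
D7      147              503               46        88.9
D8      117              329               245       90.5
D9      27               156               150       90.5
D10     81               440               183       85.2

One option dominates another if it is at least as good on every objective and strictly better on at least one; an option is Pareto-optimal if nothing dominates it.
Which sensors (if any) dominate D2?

none

D1: worse on sample rate (110 vs 563).
D3: worse on power draw (199 vs 185).
D4: worse on accuracy (83.3 vs 92.3).
D5: worse on sample rate (370 vs 563).
D6: worse on sample rate (66 vs 563).
D7: worse on sample rate (503 vs 563).
D8: worse on sample rate (329 vs 563).
D9: worse on sample rate (156 vs 563).
D10: worse on sample rate (440 vs 563).
No option dominates D2.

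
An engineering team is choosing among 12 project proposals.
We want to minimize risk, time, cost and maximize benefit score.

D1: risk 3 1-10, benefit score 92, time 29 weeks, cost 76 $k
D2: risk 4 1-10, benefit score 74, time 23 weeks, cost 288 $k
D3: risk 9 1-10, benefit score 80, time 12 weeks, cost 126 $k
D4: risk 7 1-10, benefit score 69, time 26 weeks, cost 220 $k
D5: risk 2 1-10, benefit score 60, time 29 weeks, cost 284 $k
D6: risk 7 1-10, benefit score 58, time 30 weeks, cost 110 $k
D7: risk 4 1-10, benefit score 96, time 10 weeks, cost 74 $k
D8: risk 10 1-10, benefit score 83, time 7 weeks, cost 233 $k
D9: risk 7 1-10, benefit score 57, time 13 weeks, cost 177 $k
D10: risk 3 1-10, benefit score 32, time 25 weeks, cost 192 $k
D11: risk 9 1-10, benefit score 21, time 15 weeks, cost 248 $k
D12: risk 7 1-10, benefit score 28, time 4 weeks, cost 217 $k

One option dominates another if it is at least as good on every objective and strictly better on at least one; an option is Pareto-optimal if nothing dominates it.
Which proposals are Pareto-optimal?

D1, D5, D7, D8, D10, D12

D1: not dominated.
D2: dominated by D7 (risk 4≤4, benefit score 96≥74, time 10≤23, cost 74≤288).
D3: dominated by D7 (risk 4≤9, benefit score 96≥80, time 10≤12, cost 74≤126).
D4: dominated by D7 (risk 4≤7, benefit score 96≥69, time 10≤26, cost 74≤220).
D5: not dominated (best risk).
D6: dominated by D1 (risk 3≤7, benefit score 92≥58, time 29≤30, cost 76≤110).
D7: not dominated (best benefit score).
D8: not dominated.
D9: dominated by D7 (risk 4≤7, benefit score 96≥57, time 10≤13, cost 74≤177).
D10: not dominated.
D11: dominated by D3 (risk 9≤9, benefit score 80≥21, time 12≤15, cost 126≤248).
D12: not dominated (best time).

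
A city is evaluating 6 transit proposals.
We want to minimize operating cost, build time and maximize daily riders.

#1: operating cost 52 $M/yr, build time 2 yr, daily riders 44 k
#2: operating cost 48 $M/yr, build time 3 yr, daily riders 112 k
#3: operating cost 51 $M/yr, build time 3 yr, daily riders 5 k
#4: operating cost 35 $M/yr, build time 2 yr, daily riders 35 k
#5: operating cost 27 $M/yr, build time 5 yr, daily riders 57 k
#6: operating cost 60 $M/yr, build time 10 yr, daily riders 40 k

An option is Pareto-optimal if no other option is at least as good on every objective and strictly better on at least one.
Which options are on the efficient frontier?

#1, #2, #4, #5

#1: not dominated.
#2: not dominated (best daily riders).
#3: dominated by #2 (operating cost 48≤51, build time 3≤3, daily riders 112≥5).
#4: not dominated.
#5: not dominated (best operating cost).
#6: dominated by #1 (operating cost 52≤60, build time 2≤10, daily riders 44≥40).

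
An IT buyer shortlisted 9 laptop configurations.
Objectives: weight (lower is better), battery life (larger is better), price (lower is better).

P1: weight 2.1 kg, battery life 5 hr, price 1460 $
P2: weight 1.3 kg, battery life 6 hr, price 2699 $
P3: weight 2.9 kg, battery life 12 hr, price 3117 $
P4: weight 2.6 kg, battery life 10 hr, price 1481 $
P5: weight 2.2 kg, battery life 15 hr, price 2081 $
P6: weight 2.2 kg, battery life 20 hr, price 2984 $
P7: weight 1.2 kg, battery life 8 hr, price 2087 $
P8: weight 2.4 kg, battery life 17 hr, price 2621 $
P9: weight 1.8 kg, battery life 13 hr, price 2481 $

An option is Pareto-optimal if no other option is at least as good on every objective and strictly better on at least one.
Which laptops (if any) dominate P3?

P5: weight 2.2≤2.9, battery life 15≥12, price 2081≤3117 — dominates P3.
P6: weight 2.2≤2.9, battery life 20≥12, price 2984≤3117 — dominates P3.
P8: weight 2.4≤2.9, battery life 17≥12, price 2621≤3117 — dominates P3.
P9: weight 1.8≤2.9, battery life 13≥12, price 2481≤3117 — dominates P3.
Others (P1, P2, P4, P7) are each worse than P3 on at least one objective.

P5, P6, P8, P9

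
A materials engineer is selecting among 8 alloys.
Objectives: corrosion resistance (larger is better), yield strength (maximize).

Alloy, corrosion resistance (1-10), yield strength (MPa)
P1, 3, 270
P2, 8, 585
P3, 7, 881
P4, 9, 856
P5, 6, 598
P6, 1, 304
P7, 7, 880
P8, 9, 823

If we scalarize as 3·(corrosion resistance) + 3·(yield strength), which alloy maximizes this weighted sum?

P3

P1: 3·3 + 3·270 = 819
P2: 3·8 + 3·585 = 1779
P3: 3·7 + 3·881 = 2664
P4: 3·9 + 3·856 = 2595
P5: 3·6 + 3·598 = 1812
P6: 3·1 + 3·304 = 915
P7: 3·7 + 3·880 = 2661
P8: 3·9 + 3·823 = 2496
Highest: P3 at 2664.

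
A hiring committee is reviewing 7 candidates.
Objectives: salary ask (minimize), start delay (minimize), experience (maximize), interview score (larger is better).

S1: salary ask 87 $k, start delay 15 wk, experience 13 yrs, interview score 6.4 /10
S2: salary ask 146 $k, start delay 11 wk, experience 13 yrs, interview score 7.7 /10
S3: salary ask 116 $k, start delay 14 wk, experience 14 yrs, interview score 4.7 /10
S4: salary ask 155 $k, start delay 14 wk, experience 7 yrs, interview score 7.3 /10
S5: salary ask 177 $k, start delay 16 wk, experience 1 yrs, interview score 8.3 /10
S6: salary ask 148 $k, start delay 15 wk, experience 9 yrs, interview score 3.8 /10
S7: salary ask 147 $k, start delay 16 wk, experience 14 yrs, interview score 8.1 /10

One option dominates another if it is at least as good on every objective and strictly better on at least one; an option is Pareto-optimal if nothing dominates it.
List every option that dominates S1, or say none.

S2: worse on salary ask (146 vs 87).
S3: worse on salary ask (116 vs 87).
S4: worse on salary ask (155 vs 87).
S5: worse on salary ask (177 vs 87).
S6: worse on salary ask (148 vs 87).
S7: worse on salary ask (147 vs 87).
No option dominates S1.

none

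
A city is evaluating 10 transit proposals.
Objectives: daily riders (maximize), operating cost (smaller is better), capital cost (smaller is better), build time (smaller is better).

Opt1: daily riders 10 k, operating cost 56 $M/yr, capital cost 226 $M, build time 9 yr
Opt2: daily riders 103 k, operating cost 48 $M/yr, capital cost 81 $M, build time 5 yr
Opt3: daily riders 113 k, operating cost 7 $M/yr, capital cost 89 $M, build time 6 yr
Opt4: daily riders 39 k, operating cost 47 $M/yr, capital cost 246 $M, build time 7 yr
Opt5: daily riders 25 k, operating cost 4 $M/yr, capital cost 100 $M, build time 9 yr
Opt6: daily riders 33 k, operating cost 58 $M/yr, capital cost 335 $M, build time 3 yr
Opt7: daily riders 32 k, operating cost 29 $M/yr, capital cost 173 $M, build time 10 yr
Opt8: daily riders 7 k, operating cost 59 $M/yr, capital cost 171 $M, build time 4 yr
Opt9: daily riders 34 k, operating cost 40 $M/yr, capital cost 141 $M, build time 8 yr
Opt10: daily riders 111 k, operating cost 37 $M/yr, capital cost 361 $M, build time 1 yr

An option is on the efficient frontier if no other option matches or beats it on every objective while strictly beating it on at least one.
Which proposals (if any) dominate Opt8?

Opt1: worse on capital cost (226 vs 171).
Opt2: worse on build time (5 vs 4).
Opt3: worse on build time (6 vs 4).
Opt4: worse on capital cost (246 vs 171).
Opt5: worse on build time (9 vs 4).
Opt6: worse on capital cost (335 vs 171).
Opt7: worse on capital cost (173 vs 171).
Opt9: worse on build time (8 vs 4).
Opt10: worse on capital cost (361 vs 171).
No option dominates Opt8.

none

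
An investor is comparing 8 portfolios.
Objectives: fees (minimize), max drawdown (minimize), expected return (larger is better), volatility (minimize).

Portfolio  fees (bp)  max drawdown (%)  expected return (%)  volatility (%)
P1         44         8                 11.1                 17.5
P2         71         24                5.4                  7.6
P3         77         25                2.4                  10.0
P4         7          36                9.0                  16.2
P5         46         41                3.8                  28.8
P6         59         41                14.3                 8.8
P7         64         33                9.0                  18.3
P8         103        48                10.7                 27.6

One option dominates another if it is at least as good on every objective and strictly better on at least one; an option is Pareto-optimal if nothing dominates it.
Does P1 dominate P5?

Yes

P1 vs P5: fees 44≤46, max drawdown 8≤41, expected return 11.1≥3.8, volatility 17.5≤28.8 — P1 is at least as good on every objective with at least one strict improvement.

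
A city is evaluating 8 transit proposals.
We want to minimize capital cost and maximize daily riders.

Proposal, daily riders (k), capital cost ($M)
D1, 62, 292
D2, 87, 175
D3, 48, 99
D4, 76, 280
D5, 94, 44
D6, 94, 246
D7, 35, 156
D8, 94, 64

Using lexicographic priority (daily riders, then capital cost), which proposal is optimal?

D5

First maximize daily riders: best is 94, kept {D5, D6, D8}.
Then minimize capital cost: best is 44, kept {D5}.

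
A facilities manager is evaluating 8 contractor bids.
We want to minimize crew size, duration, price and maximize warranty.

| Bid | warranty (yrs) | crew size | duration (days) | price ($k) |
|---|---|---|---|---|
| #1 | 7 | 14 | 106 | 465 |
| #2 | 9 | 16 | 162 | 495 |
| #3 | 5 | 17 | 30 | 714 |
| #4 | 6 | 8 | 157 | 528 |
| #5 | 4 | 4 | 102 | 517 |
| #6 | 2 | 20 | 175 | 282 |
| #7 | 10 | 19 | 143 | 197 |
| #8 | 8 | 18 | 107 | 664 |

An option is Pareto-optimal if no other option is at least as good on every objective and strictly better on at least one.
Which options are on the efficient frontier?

#1, #2, #3, #4, #5, #7, #8

#1: not dominated.
#2: not dominated.
#3: not dominated (best duration).
#4: not dominated.
#5: not dominated (best crew size).
#6: dominated by #7 (warranty 10≥2, crew size 19≤20, duration 143≤175, price 197≤282).
#7: not dominated (best warranty).
#8: not dominated.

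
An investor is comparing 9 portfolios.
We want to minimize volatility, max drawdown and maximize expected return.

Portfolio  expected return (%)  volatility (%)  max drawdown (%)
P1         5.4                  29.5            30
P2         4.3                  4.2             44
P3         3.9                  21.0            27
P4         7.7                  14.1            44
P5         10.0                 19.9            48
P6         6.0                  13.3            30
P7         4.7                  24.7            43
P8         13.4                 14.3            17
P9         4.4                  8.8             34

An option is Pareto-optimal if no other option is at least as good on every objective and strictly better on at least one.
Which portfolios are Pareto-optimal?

P2, P4, P6, P8, P9

P1: dominated by P6 (expected return 6.0≥5.4, volatility 13.3≤29.5, max drawdown 30≤30).
P2: not dominated (best volatility).
P3: dominated by P8 (expected return 13.4≥3.9, volatility 14.3≤21.0, max drawdown 17≤27).
P4: not dominated.
P5: dominated by P8 (expected return 13.4≥10.0, volatility 14.3≤19.9, max drawdown 17≤48).
P6: not dominated.
P7: dominated by P6 (expected return 6.0≥4.7, volatility 13.3≤24.7, max drawdown 30≤43).
P8: not dominated (best expected return).
P9: not dominated.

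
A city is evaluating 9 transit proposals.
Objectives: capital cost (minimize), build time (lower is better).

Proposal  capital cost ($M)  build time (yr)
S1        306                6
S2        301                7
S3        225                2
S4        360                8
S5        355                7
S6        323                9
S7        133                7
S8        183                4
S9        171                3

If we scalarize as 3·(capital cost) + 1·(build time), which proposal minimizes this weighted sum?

S1: 3·306 + 1·6 = 924
S2: 3·301 + 1·7 = 910
S3: 3·225 + 1·2 = 677
S4: 3·360 + 1·8 = 1088
S5: 3·355 + 1·7 = 1072
S6: 3·323 + 1·9 = 978
S7: 3·133 + 1·7 = 406
S8: 3·183 + 1·4 = 553
S9: 3·171 + 1·3 = 516
Lowest: S7 at 406.

S7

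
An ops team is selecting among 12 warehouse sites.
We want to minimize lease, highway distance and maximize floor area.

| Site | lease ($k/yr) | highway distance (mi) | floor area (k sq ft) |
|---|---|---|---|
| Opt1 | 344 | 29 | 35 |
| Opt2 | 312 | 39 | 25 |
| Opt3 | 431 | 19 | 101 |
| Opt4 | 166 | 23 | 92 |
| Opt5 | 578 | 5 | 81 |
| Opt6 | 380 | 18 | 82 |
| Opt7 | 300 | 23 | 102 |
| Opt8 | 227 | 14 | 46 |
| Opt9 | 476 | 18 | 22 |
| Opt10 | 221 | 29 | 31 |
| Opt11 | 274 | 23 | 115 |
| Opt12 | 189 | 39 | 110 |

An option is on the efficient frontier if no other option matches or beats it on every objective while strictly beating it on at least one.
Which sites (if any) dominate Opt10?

Opt4: lease 166≤221, highway distance 23≤29, floor area 92≥31 — dominates Opt10.
Others (Opt1, Opt2, Opt3, Opt5, Opt6, Opt7, Opt8, Opt9, Opt11, Opt12) are each worse than Opt10 on at least one objective.

Opt4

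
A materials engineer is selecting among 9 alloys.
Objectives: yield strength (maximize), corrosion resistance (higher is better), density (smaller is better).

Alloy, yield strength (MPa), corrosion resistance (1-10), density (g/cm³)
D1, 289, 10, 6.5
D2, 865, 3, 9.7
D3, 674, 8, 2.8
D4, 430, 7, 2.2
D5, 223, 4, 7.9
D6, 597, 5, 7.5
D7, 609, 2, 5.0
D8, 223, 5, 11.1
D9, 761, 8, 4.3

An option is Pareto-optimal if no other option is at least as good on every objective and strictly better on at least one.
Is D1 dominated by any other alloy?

No

D2: worse on corrosion resistance (3 vs 10).
D3: worse on corrosion resistance (8 vs 10).
D4: worse on corrosion resistance (7 vs 10).
D5: worse on yield strength (223 vs 289).
D6: worse on corrosion resistance (5 vs 10).
D7: worse on corrosion resistance (2 vs 10).
D8: worse on yield strength (223 vs 289).
D9: worse on corrosion resistance (8 vs 10).
No option is at least as good as D1 on every objective and strictly better on one.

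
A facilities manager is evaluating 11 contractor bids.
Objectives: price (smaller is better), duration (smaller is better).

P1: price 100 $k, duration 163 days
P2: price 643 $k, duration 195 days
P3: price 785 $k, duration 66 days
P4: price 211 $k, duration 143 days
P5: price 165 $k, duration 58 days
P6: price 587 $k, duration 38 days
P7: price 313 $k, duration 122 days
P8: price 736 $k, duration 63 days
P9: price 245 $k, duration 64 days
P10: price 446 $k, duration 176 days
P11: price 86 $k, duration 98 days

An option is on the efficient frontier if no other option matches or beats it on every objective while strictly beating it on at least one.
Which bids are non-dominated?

P5, P6, P11

P1: dominated by P11 (price 86≤100, duration 98≤163).
P2: dominated by P1 (price 100≤643, duration 163≤195).
P3: dominated by P5 (price 165≤785, duration 58≤66).
P4: dominated by P5 (price 165≤211, duration 58≤143).
P5: not dominated.
P6: not dominated (best duration).
P7: dominated by P5 (price 165≤313, duration 58≤122).
P8: dominated by P5 (price 165≤736, duration 58≤63).
P9: dominated by P5 (price 165≤245, duration 58≤64).
P10: dominated by P1 (price 100≤446, duration 163≤176).
P11: not dominated (best price).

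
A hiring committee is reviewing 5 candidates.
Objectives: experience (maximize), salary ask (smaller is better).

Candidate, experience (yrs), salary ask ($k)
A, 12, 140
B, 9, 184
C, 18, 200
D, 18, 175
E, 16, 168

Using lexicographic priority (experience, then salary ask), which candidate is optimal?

D

First maximize experience: best is 18, kept {C, D}.
Then minimize salary ask: best is 175, kept {D}.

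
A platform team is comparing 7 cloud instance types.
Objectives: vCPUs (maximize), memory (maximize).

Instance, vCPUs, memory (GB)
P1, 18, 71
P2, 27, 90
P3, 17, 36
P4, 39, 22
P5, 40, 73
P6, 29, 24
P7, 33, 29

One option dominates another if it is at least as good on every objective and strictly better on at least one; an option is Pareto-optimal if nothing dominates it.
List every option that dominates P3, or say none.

P1: vCPUs 18≥17, memory 71≥36 — dominates P3.
P2: vCPUs 27≥17, memory 90≥36 — dominates P3.
P5: vCPUs 40≥17, memory 73≥36 — dominates P3.
Others (P4, P6, P7) are each worse than P3 on at least one objective.

P1, P2, P5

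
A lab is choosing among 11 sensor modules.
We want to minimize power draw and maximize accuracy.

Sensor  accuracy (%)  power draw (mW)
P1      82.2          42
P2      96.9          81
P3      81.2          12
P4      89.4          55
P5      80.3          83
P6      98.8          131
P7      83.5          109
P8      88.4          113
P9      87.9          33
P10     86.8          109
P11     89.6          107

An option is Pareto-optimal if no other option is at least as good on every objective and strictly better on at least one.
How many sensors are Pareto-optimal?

5

P1: dominated by P9 (accuracy 87.9≥82.2, power draw 33≤42).
P2: not dominated.
P3: not dominated (best power draw).
P4: not dominated.
P5: dominated by P1 (accuracy 82.2≥80.3, power draw 42≤83).
P6: not dominated (best accuracy).
P7: dominated by P2 (accuracy 96.9≥83.5, power draw 81≤109).
P8: dominated by P2 (accuracy 96.9≥88.4, power draw 81≤113).
P9: not dominated.
P10: dominated by P2 (accuracy 96.9≥86.8, power draw 81≤109).
P11: dominated by P2 (accuracy 96.9≥89.6, power draw 81≤107).
Pareto-optimal: P2, P3, P4, P6, P9 → 5.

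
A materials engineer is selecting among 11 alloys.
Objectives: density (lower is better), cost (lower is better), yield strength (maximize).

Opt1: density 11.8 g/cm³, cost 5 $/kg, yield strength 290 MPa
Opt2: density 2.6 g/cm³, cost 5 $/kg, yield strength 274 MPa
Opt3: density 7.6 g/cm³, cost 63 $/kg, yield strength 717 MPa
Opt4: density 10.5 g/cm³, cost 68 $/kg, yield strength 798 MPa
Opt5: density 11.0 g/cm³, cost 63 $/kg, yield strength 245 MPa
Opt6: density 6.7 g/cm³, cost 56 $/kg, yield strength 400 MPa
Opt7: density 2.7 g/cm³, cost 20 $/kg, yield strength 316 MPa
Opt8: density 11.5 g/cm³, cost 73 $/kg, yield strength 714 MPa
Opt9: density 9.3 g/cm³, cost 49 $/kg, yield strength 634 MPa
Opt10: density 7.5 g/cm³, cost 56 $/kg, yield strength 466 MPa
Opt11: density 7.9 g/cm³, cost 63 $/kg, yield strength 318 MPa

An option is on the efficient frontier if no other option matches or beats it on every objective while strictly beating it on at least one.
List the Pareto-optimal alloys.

Opt1: not dominated.
Opt2: not dominated (best density).
Opt3: not dominated.
Opt4: not dominated (best yield strength).
Opt5: dominated by Opt2 (density 2.6≤11.0, cost 5≤63, yield strength 274≥245).
Opt6: not dominated.
Opt7: not dominated.
Opt8: dominated by Opt3 (density 7.6≤11.5, cost 63≤73, yield strength 717≥714).
Opt9: not dominated.
Opt10: not dominated.
Opt11: dominated by Opt3 (density 7.6≤7.9, cost 63≤63, yield strength 717≥318).

Opt1, Opt2, Opt3, Opt4, Opt6, Opt7, Opt9, Opt10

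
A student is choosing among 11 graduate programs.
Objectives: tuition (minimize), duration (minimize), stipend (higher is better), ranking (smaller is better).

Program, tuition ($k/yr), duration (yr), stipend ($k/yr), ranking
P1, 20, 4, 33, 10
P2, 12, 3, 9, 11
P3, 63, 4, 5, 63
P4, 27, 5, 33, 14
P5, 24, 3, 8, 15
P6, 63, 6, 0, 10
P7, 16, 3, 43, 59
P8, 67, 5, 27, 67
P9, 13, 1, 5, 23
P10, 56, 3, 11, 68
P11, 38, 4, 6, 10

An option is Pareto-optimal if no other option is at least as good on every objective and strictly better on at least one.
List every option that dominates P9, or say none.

none

P1: worse on tuition (20 vs 13).
P2: worse on duration (3 vs 1).
P3: worse on tuition (63 vs 13).
P4: worse on tuition (27 vs 13).
P5: worse on tuition (24 vs 13).
P6: worse on tuition (63 vs 13).
P7: worse on tuition (16 vs 13).
P8: worse on tuition (67 vs 13).
P10: worse on tuition (56 vs 13).
P11: worse on tuition (38 vs 13).
No option dominates P9.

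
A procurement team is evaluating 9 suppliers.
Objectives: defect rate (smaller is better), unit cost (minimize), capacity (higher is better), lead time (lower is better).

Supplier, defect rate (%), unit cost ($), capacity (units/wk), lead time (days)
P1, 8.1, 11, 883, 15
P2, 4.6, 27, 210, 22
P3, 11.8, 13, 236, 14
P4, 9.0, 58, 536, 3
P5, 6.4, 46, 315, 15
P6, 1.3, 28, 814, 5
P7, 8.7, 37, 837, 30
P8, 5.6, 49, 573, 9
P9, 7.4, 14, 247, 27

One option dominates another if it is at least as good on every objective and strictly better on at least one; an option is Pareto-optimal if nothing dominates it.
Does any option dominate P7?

P1 vs P7: defect rate 8.1≤8.7, unit cost 11≤37, capacity 883≥837, lead time 15≤30 — P1 is at least as good on every objective and strictly better on at least one, so P1 dominates P7.

Yes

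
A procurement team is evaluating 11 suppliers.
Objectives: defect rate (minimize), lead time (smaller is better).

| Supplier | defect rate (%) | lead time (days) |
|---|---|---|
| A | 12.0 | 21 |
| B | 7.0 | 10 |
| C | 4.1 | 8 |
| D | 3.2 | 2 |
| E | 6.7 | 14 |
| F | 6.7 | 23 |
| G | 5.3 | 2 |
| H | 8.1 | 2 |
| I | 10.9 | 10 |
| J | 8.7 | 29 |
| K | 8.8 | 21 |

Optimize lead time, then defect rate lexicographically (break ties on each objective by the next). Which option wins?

D

First minimize lead time: best is 2, kept {D, G, H}.
Then minimize defect rate: best is 3.2, kept {D}.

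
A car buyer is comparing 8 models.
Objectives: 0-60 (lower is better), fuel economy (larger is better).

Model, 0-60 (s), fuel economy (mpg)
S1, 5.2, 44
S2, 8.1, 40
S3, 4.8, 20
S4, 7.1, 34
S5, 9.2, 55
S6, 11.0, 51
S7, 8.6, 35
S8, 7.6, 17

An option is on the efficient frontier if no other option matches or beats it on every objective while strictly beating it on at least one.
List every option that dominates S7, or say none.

S1, S2

S1: 0-60 5.2≤8.6, fuel economy 44≥35 — dominates S7.
S2: 0-60 8.1≤8.6, fuel economy 40≥35 — dominates S7.
Others (S3, S4, S5, S6, S8) are each worse than S7 on at least one objective.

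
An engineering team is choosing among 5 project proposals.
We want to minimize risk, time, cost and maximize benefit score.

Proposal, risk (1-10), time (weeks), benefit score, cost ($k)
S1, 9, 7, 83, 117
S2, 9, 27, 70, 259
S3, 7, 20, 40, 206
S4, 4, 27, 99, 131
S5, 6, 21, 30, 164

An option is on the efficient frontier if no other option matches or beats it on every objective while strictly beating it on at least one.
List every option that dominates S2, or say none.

S1, S4

S1: risk 9≤9, time 7≤27, benefit score 83≥70, cost 117≤259 — dominates S2.
S4: risk 4≤9, time 27≤27, benefit score 99≥70, cost 131≤259 — dominates S2.
Others (S3, S5) are each worse than S2 on at least one objective.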